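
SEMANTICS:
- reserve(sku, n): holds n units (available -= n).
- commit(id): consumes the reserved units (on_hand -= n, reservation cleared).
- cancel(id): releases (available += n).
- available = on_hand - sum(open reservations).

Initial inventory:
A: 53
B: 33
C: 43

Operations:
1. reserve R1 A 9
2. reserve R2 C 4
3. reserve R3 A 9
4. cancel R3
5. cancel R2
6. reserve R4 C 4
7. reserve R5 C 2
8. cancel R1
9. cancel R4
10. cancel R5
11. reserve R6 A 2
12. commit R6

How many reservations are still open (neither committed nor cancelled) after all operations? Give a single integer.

Step 1: reserve R1 A 9 -> on_hand[A=53 B=33 C=43] avail[A=44 B=33 C=43] open={R1}
Step 2: reserve R2 C 4 -> on_hand[A=53 B=33 C=43] avail[A=44 B=33 C=39] open={R1,R2}
Step 3: reserve R3 A 9 -> on_hand[A=53 B=33 C=43] avail[A=35 B=33 C=39] open={R1,R2,R3}
Step 4: cancel R3 -> on_hand[A=53 B=33 C=43] avail[A=44 B=33 C=39] open={R1,R2}
Step 5: cancel R2 -> on_hand[A=53 B=33 C=43] avail[A=44 B=33 C=43] open={R1}
Step 6: reserve R4 C 4 -> on_hand[A=53 B=33 C=43] avail[A=44 B=33 C=39] open={R1,R4}
Step 7: reserve R5 C 2 -> on_hand[A=53 B=33 C=43] avail[A=44 B=33 C=37] open={R1,R4,R5}
Step 8: cancel R1 -> on_hand[A=53 B=33 C=43] avail[A=53 B=33 C=37] open={R4,R5}
Step 9: cancel R4 -> on_hand[A=53 B=33 C=43] avail[A=53 B=33 C=41] open={R5}
Step 10: cancel R5 -> on_hand[A=53 B=33 C=43] avail[A=53 B=33 C=43] open={}
Step 11: reserve R6 A 2 -> on_hand[A=53 B=33 C=43] avail[A=51 B=33 C=43] open={R6}
Step 12: commit R6 -> on_hand[A=51 B=33 C=43] avail[A=51 B=33 C=43] open={}
Open reservations: [] -> 0

Answer: 0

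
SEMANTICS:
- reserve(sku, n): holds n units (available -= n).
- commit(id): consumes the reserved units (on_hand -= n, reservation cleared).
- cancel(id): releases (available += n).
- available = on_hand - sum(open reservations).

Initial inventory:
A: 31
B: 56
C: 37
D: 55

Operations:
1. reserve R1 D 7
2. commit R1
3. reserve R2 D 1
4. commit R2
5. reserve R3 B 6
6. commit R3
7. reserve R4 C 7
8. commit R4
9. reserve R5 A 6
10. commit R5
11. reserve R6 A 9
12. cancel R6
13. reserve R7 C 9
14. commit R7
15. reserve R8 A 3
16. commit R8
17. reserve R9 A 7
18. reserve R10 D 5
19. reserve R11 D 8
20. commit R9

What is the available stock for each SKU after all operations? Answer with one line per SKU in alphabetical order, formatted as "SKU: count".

Answer: A: 15
B: 50
C: 21
D: 34

Derivation:
Step 1: reserve R1 D 7 -> on_hand[A=31 B=56 C=37 D=55] avail[A=31 B=56 C=37 D=48] open={R1}
Step 2: commit R1 -> on_hand[A=31 B=56 C=37 D=48] avail[A=31 B=56 C=37 D=48] open={}
Step 3: reserve R2 D 1 -> on_hand[A=31 B=56 C=37 D=48] avail[A=31 B=56 C=37 D=47] open={R2}
Step 4: commit R2 -> on_hand[A=31 B=56 C=37 D=47] avail[A=31 B=56 C=37 D=47] open={}
Step 5: reserve R3 B 6 -> on_hand[A=31 B=56 C=37 D=47] avail[A=31 B=50 C=37 D=47] open={R3}
Step 6: commit R3 -> on_hand[A=31 B=50 C=37 D=47] avail[A=31 B=50 C=37 D=47] open={}
Step 7: reserve R4 C 7 -> on_hand[A=31 B=50 C=37 D=47] avail[A=31 B=50 C=30 D=47] open={R4}
Step 8: commit R4 -> on_hand[A=31 B=50 C=30 D=47] avail[A=31 B=50 C=30 D=47] open={}
Step 9: reserve R5 A 6 -> on_hand[A=31 B=50 C=30 D=47] avail[A=25 B=50 C=30 D=47] open={R5}
Step 10: commit R5 -> on_hand[A=25 B=50 C=30 D=47] avail[A=25 B=50 C=30 D=47] open={}
Step 11: reserve R6 A 9 -> on_hand[A=25 B=50 C=30 D=47] avail[A=16 B=50 C=30 D=47] open={R6}
Step 12: cancel R6 -> on_hand[A=25 B=50 C=30 D=47] avail[A=25 B=50 C=30 D=47] open={}
Step 13: reserve R7 C 9 -> on_hand[A=25 B=50 C=30 D=47] avail[A=25 B=50 C=21 D=47] open={R7}
Step 14: commit R7 -> on_hand[A=25 B=50 C=21 D=47] avail[A=25 B=50 C=21 D=47] open={}
Step 15: reserve R8 A 3 -> on_hand[A=25 B=50 C=21 D=47] avail[A=22 B=50 C=21 D=47] open={R8}
Step 16: commit R8 -> on_hand[A=22 B=50 C=21 D=47] avail[A=22 B=50 C=21 D=47] open={}
Step 17: reserve R9 A 7 -> on_hand[A=22 B=50 C=21 D=47] avail[A=15 B=50 C=21 D=47] open={R9}
Step 18: reserve R10 D 5 -> on_hand[A=22 B=50 C=21 D=47] avail[A=15 B=50 C=21 D=42] open={R10,R9}
Step 19: reserve R11 D 8 -> on_hand[A=22 B=50 C=21 D=47] avail[A=15 B=50 C=21 D=34] open={R10,R11,R9}
Step 20: commit R9 -> on_hand[A=15 B=50 C=21 D=47] avail[A=15 B=50 C=21 D=34] open={R10,R11}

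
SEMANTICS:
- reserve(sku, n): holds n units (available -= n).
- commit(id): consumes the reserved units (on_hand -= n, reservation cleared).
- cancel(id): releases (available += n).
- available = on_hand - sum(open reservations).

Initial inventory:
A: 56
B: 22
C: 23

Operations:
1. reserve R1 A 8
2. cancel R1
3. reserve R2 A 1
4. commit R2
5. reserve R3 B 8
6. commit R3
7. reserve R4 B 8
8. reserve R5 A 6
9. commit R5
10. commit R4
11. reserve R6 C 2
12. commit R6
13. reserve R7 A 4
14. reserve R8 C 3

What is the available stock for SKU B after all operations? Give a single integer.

Answer: 6

Derivation:
Step 1: reserve R1 A 8 -> on_hand[A=56 B=22 C=23] avail[A=48 B=22 C=23] open={R1}
Step 2: cancel R1 -> on_hand[A=56 B=22 C=23] avail[A=56 B=22 C=23] open={}
Step 3: reserve R2 A 1 -> on_hand[A=56 B=22 C=23] avail[A=55 B=22 C=23] open={R2}
Step 4: commit R2 -> on_hand[A=55 B=22 C=23] avail[A=55 B=22 C=23] open={}
Step 5: reserve R3 B 8 -> on_hand[A=55 B=22 C=23] avail[A=55 B=14 C=23] open={R3}
Step 6: commit R3 -> on_hand[A=55 B=14 C=23] avail[A=55 B=14 C=23] open={}
Step 7: reserve R4 B 8 -> on_hand[A=55 B=14 C=23] avail[A=55 B=6 C=23] open={R4}
Step 8: reserve R5 A 6 -> on_hand[A=55 B=14 C=23] avail[A=49 B=6 C=23] open={R4,R5}
Step 9: commit R5 -> on_hand[A=49 B=14 C=23] avail[A=49 B=6 C=23] open={R4}
Step 10: commit R4 -> on_hand[A=49 B=6 C=23] avail[A=49 B=6 C=23] open={}
Step 11: reserve R6 C 2 -> on_hand[A=49 B=6 C=23] avail[A=49 B=6 C=21] open={R6}
Step 12: commit R6 -> on_hand[A=49 B=6 C=21] avail[A=49 B=6 C=21] open={}
Step 13: reserve R7 A 4 -> on_hand[A=49 B=6 C=21] avail[A=45 B=6 C=21] open={R7}
Step 14: reserve R8 C 3 -> on_hand[A=49 B=6 C=21] avail[A=45 B=6 C=18] open={R7,R8}
Final available[B] = 6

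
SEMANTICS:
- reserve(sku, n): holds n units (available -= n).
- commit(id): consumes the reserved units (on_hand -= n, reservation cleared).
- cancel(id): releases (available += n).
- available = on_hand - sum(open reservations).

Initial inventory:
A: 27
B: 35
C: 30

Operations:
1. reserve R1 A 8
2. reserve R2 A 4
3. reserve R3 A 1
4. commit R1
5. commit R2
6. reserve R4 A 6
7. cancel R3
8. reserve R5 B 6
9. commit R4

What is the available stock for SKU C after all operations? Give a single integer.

Step 1: reserve R1 A 8 -> on_hand[A=27 B=35 C=30] avail[A=19 B=35 C=30] open={R1}
Step 2: reserve R2 A 4 -> on_hand[A=27 B=35 C=30] avail[A=15 B=35 C=30] open={R1,R2}
Step 3: reserve R3 A 1 -> on_hand[A=27 B=35 C=30] avail[A=14 B=35 C=30] open={R1,R2,R3}
Step 4: commit R1 -> on_hand[A=19 B=35 C=30] avail[A=14 B=35 C=30] open={R2,R3}
Step 5: commit R2 -> on_hand[A=15 B=35 C=30] avail[A=14 B=35 C=30] open={R3}
Step 6: reserve R4 A 6 -> on_hand[A=15 B=35 C=30] avail[A=8 B=35 C=30] open={R3,R4}
Step 7: cancel R3 -> on_hand[A=15 B=35 C=30] avail[A=9 B=35 C=30] open={R4}
Step 8: reserve R5 B 6 -> on_hand[A=15 B=35 C=30] avail[A=9 B=29 C=30] open={R4,R5}
Step 9: commit R4 -> on_hand[A=9 B=35 C=30] avail[A=9 B=29 C=30] open={R5}
Final available[C] = 30

Answer: 30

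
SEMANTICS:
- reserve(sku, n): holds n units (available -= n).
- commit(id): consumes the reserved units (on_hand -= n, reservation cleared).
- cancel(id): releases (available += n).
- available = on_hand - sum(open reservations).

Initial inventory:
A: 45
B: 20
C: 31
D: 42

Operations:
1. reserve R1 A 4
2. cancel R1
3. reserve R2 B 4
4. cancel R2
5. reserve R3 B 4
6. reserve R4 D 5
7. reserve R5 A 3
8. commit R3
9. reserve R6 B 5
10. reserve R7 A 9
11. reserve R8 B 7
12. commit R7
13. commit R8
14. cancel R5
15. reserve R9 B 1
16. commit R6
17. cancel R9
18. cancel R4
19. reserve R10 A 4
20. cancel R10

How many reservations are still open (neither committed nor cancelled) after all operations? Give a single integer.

Step 1: reserve R1 A 4 -> on_hand[A=45 B=20 C=31 D=42] avail[A=41 B=20 C=31 D=42] open={R1}
Step 2: cancel R1 -> on_hand[A=45 B=20 C=31 D=42] avail[A=45 B=20 C=31 D=42] open={}
Step 3: reserve R2 B 4 -> on_hand[A=45 B=20 C=31 D=42] avail[A=45 B=16 C=31 D=42] open={R2}
Step 4: cancel R2 -> on_hand[A=45 B=20 C=31 D=42] avail[A=45 B=20 C=31 D=42] open={}
Step 5: reserve R3 B 4 -> on_hand[A=45 B=20 C=31 D=42] avail[A=45 B=16 C=31 D=42] open={R3}
Step 6: reserve R4 D 5 -> on_hand[A=45 B=20 C=31 D=42] avail[A=45 B=16 C=31 D=37] open={R3,R4}
Step 7: reserve R5 A 3 -> on_hand[A=45 B=20 C=31 D=42] avail[A=42 B=16 C=31 D=37] open={R3,R4,R5}
Step 8: commit R3 -> on_hand[A=45 B=16 C=31 D=42] avail[A=42 B=16 C=31 D=37] open={R4,R5}
Step 9: reserve R6 B 5 -> on_hand[A=45 B=16 C=31 D=42] avail[A=42 B=11 C=31 D=37] open={R4,R5,R6}
Step 10: reserve R7 A 9 -> on_hand[A=45 B=16 C=31 D=42] avail[A=33 B=11 C=31 D=37] open={R4,R5,R6,R7}
Step 11: reserve R8 B 7 -> on_hand[A=45 B=16 C=31 D=42] avail[A=33 B=4 C=31 D=37] open={R4,R5,R6,R7,R8}
Step 12: commit R7 -> on_hand[A=36 B=16 C=31 D=42] avail[A=33 B=4 C=31 D=37] open={R4,R5,R6,R8}
Step 13: commit R8 -> on_hand[A=36 B=9 C=31 D=42] avail[A=33 B=4 C=31 D=37] open={R4,R5,R6}
Step 14: cancel R5 -> on_hand[A=36 B=9 C=31 D=42] avail[A=36 B=4 C=31 D=37] open={R4,R6}
Step 15: reserve R9 B 1 -> on_hand[A=36 B=9 C=31 D=42] avail[A=36 B=3 C=31 D=37] open={R4,R6,R9}
Step 16: commit R6 -> on_hand[A=36 B=4 C=31 D=42] avail[A=36 B=3 C=31 D=37] open={R4,R9}
Step 17: cancel R9 -> on_hand[A=36 B=4 C=31 D=42] avail[A=36 B=4 C=31 D=37] open={R4}
Step 18: cancel R4 -> on_hand[A=36 B=4 C=31 D=42] avail[A=36 B=4 C=31 D=42] open={}
Step 19: reserve R10 A 4 -> on_hand[A=36 B=4 C=31 D=42] avail[A=32 B=4 C=31 D=42] open={R10}
Step 20: cancel R10 -> on_hand[A=36 B=4 C=31 D=42] avail[A=36 B=4 C=31 D=42] open={}
Open reservations: [] -> 0

Answer: 0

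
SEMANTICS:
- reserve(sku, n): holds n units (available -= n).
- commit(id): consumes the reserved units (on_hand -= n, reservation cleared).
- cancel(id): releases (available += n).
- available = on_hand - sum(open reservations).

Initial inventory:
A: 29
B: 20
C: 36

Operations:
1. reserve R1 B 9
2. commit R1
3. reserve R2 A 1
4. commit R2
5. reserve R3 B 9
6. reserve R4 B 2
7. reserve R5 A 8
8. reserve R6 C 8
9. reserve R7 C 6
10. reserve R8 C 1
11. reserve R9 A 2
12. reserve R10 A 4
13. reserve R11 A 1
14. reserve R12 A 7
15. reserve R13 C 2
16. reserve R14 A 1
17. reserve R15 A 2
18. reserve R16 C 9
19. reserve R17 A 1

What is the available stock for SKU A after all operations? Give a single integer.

Step 1: reserve R1 B 9 -> on_hand[A=29 B=20 C=36] avail[A=29 B=11 C=36] open={R1}
Step 2: commit R1 -> on_hand[A=29 B=11 C=36] avail[A=29 B=11 C=36] open={}
Step 3: reserve R2 A 1 -> on_hand[A=29 B=11 C=36] avail[A=28 B=11 C=36] open={R2}
Step 4: commit R2 -> on_hand[A=28 B=11 C=36] avail[A=28 B=11 C=36] open={}
Step 5: reserve R3 B 9 -> on_hand[A=28 B=11 C=36] avail[A=28 B=2 C=36] open={R3}
Step 6: reserve R4 B 2 -> on_hand[A=28 B=11 C=36] avail[A=28 B=0 C=36] open={R3,R4}
Step 7: reserve R5 A 8 -> on_hand[A=28 B=11 C=36] avail[A=20 B=0 C=36] open={R3,R4,R5}
Step 8: reserve R6 C 8 -> on_hand[A=28 B=11 C=36] avail[A=20 B=0 C=28] open={R3,R4,R5,R6}
Step 9: reserve R7 C 6 -> on_hand[A=28 B=11 C=36] avail[A=20 B=0 C=22] open={R3,R4,R5,R6,R7}
Step 10: reserve R8 C 1 -> on_hand[A=28 B=11 C=36] avail[A=20 B=0 C=21] open={R3,R4,R5,R6,R7,R8}
Step 11: reserve R9 A 2 -> on_hand[A=28 B=11 C=36] avail[A=18 B=0 C=21] open={R3,R4,R5,R6,R7,R8,R9}
Step 12: reserve R10 A 4 -> on_hand[A=28 B=11 C=36] avail[A=14 B=0 C=21] open={R10,R3,R4,R5,R6,R7,R8,R9}
Step 13: reserve R11 A 1 -> on_hand[A=28 B=11 C=36] avail[A=13 B=0 C=21] open={R10,R11,R3,R4,R5,R6,R7,R8,R9}
Step 14: reserve R12 A 7 -> on_hand[A=28 B=11 C=36] avail[A=6 B=0 C=21] open={R10,R11,R12,R3,R4,R5,R6,R7,R8,R9}
Step 15: reserve R13 C 2 -> on_hand[A=28 B=11 C=36] avail[A=6 B=0 C=19] open={R10,R11,R12,R13,R3,R4,R5,R6,R7,R8,R9}
Step 16: reserve R14 A 1 -> on_hand[A=28 B=11 C=36] avail[A=5 B=0 C=19] open={R10,R11,R12,R13,R14,R3,R4,R5,R6,R7,R8,R9}
Step 17: reserve R15 A 2 -> on_hand[A=28 B=11 C=36] avail[A=3 B=0 C=19] open={R10,R11,R12,R13,R14,R15,R3,R4,R5,R6,R7,R8,R9}
Step 18: reserve R16 C 9 -> on_hand[A=28 B=11 C=36] avail[A=3 B=0 C=10] open={R10,R11,R12,R13,R14,R15,R16,R3,R4,R5,R6,R7,R8,R9}
Step 19: reserve R17 A 1 -> on_hand[A=28 B=11 C=36] avail[A=2 B=0 C=10] open={R10,R11,R12,R13,R14,R15,R16,R17,R3,R4,R5,R6,R7,R8,R9}
Final available[A] = 2

Answer: 2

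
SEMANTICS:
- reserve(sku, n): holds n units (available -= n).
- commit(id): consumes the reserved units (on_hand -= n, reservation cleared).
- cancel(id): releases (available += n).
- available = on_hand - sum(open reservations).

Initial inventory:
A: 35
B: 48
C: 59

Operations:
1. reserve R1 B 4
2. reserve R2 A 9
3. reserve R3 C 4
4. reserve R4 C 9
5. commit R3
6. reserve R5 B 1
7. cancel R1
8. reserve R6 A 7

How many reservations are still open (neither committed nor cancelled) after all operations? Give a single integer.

Answer: 4

Derivation:
Step 1: reserve R1 B 4 -> on_hand[A=35 B=48 C=59] avail[A=35 B=44 C=59] open={R1}
Step 2: reserve R2 A 9 -> on_hand[A=35 B=48 C=59] avail[A=26 B=44 C=59] open={R1,R2}
Step 3: reserve R3 C 4 -> on_hand[A=35 B=48 C=59] avail[A=26 B=44 C=55] open={R1,R2,R3}
Step 4: reserve R4 C 9 -> on_hand[A=35 B=48 C=59] avail[A=26 B=44 C=46] open={R1,R2,R3,R4}
Step 5: commit R3 -> on_hand[A=35 B=48 C=55] avail[A=26 B=44 C=46] open={R1,R2,R4}
Step 6: reserve R5 B 1 -> on_hand[A=35 B=48 C=55] avail[A=26 B=43 C=46] open={R1,R2,R4,R5}
Step 7: cancel R1 -> on_hand[A=35 B=48 C=55] avail[A=26 B=47 C=46] open={R2,R4,R5}
Step 8: reserve R6 A 7 -> on_hand[A=35 B=48 C=55] avail[A=19 B=47 C=46] open={R2,R4,R5,R6}
Open reservations: ['R2', 'R4', 'R5', 'R6'] -> 4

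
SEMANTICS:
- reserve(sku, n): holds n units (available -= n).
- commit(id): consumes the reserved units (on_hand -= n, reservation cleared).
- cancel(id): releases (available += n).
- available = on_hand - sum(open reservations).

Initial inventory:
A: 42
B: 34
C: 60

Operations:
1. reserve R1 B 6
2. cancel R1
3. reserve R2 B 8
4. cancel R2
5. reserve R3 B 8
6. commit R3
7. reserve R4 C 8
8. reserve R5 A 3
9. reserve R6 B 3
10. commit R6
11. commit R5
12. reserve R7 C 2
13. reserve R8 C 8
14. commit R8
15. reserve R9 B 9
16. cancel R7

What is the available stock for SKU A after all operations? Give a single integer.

Step 1: reserve R1 B 6 -> on_hand[A=42 B=34 C=60] avail[A=42 B=28 C=60] open={R1}
Step 2: cancel R1 -> on_hand[A=42 B=34 C=60] avail[A=42 B=34 C=60] open={}
Step 3: reserve R2 B 8 -> on_hand[A=42 B=34 C=60] avail[A=42 B=26 C=60] open={R2}
Step 4: cancel R2 -> on_hand[A=42 B=34 C=60] avail[A=42 B=34 C=60] open={}
Step 5: reserve R3 B 8 -> on_hand[A=42 B=34 C=60] avail[A=42 B=26 C=60] open={R3}
Step 6: commit R3 -> on_hand[A=42 B=26 C=60] avail[A=42 B=26 C=60] open={}
Step 7: reserve R4 C 8 -> on_hand[A=42 B=26 C=60] avail[A=42 B=26 C=52] open={R4}
Step 8: reserve R5 A 3 -> on_hand[A=42 B=26 C=60] avail[A=39 B=26 C=52] open={R4,R5}
Step 9: reserve R6 B 3 -> on_hand[A=42 B=26 C=60] avail[A=39 B=23 C=52] open={R4,R5,R6}
Step 10: commit R6 -> on_hand[A=42 B=23 C=60] avail[A=39 B=23 C=52] open={R4,R5}
Step 11: commit R5 -> on_hand[A=39 B=23 C=60] avail[A=39 B=23 C=52] open={R4}
Step 12: reserve R7 C 2 -> on_hand[A=39 B=23 C=60] avail[A=39 B=23 C=50] open={R4,R7}
Step 13: reserve R8 C 8 -> on_hand[A=39 B=23 C=60] avail[A=39 B=23 C=42] open={R4,R7,R8}
Step 14: commit R8 -> on_hand[A=39 B=23 C=52] avail[A=39 B=23 C=42] open={R4,R7}
Step 15: reserve R9 B 9 -> on_hand[A=39 B=23 C=52] avail[A=39 B=14 C=42] open={R4,R7,R9}
Step 16: cancel R7 -> on_hand[A=39 B=23 C=52] avail[A=39 B=14 C=44] open={R4,R9}
Final available[A] = 39

Answer: 39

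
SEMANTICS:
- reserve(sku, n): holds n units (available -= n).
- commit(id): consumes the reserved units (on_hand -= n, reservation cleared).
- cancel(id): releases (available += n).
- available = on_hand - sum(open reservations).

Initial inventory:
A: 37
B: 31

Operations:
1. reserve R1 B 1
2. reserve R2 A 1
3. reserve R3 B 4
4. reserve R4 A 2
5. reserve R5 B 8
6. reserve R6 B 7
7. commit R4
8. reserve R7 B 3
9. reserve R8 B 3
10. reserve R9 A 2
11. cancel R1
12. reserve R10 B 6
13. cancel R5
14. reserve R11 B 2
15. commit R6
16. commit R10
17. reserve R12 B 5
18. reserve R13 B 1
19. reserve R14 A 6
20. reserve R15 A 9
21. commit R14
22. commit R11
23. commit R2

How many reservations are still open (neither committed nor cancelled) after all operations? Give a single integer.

Step 1: reserve R1 B 1 -> on_hand[A=37 B=31] avail[A=37 B=30] open={R1}
Step 2: reserve R2 A 1 -> on_hand[A=37 B=31] avail[A=36 B=30] open={R1,R2}
Step 3: reserve R3 B 4 -> on_hand[A=37 B=31] avail[A=36 B=26] open={R1,R2,R3}
Step 4: reserve R4 A 2 -> on_hand[A=37 B=31] avail[A=34 B=26] open={R1,R2,R3,R4}
Step 5: reserve R5 B 8 -> on_hand[A=37 B=31] avail[A=34 B=18] open={R1,R2,R3,R4,R5}
Step 6: reserve R6 B 7 -> on_hand[A=37 B=31] avail[A=34 B=11] open={R1,R2,R3,R4,R5,R6}
Step 7: commit R4 -> on_hand[A=35 B=31] avail[A=34 B=11] open={R1,R2,R3,R5,R6}
Step 8: reserve R7 B 3 -> on_hand[A=35 B=31] avail[A=34 B=8] open={R1,R2,R3,R5,R6,R7}
Step 9: reserve R8 B 3 -> on_hand[A=35 B=31] avail[A=34 B=5] open={R1,R2,R3,R5,R6,R7,R8}
Step 10: reserve R9 A 2 -> on_hand[A=35 B=31] avail[A=32 B=5] open={R1,R2,R3,R5,R6,R7,R8,R9}
Step 11: cancel R1 -> on_hand[A=35 B=31] avail[A=32 B=6] open={R2,R3,R5,R6,R7,R8,R9}
Step 12: reserve R10 B 6 -> on_hand[A=35 B=31] avail[A=32 B=0] open={R10,R2,R3,R5,R6,R7,R8,R9}
Step 13: cancel R5 -> on_hand[A=35 B=31] avail[A=32 B=8] open={R10,R2,R3,R6,R7,R8,R9}
Step 14: reserve R11 B 2 -> on_hand[A=35 B=31] avail[A=32 B=6] open={R10,R11,R2,R3,R6,R7,R8,R9}
Step 15: commit R6 -> on_hand[A=35 B=24] avail[A=32 B=6] open={R10,R11,R2,R3,R7,R8,R9}
Step 16: commit R10 -> on_hand[A=35 B=18] avail[A=32 B=6] open={R11,R2,R3,R7,R8,R9}
Step 17: reserve R12 B 5 -> on_hand[A=35 B=18] avail[A=32 B=1] open={R11,R12,R2,R3,R7,R8,R9}
Step 18: reserve R13 B 1 -> on_hand[A=35 B=18] avail[A=32 B=0] open={R11,R12,R13,R2,R3,R7,R8,R9}
Step 19: reserve R14 A 6 -> on_hand[A=35 B=18] avail[A=26 B=0] open={R11,R12,R13,R14,R2,R3,R7,R8,R9}
Step 20: reserve R15 A 9 -> on_hand[A=35 B=18] avail[A=17 B=0] open={R11,R12,R13,R14,R15,R2,R3,R7,R8,R9}
Step 21: commit R14 -> on_hand[A=29 B=18] avail[A=17 B=0] open={R11,R12,R13,R15,R2,R3,R7,R8,R9}
Step 22: commit R11 -> on_hand[A=29 B=16] avail[A=17 B=0] open={R12,R13,R15,R2,R3,R7,R8,R9}
Step 23: commit R2 -> on_hand[A=28 B=16] avail[A=17 B=0] open={R12,R13,R15,R3,R7,R8,R9}
Open reservations: ['R12', 'R13', 'R15', 'R3', 'R7', 'R8', 'R9'] -> 7

Answer: 7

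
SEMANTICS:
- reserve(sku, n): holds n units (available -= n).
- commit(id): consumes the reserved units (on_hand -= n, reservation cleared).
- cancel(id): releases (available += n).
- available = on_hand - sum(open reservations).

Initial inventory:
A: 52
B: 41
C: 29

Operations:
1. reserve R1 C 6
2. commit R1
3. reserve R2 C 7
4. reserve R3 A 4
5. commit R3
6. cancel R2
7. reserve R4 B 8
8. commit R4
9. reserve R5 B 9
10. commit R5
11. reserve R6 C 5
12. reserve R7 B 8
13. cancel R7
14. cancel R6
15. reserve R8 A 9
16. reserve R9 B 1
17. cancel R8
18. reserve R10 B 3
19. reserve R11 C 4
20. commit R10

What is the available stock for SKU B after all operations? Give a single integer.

Step 1: reserve R1 C 6 -> on_hand[A=52 B=41 C=29] avail[A=52 B=41 C=23] open={R1}
Step 2: commit R1 -> on_hand[A=52 B=41 C=23] avail[A=52 B=41 C=23] open={}
Step 3: reserve R2 C 7 -> on_hand[A=52 B=41 C=23] avail[A=52 B=41 C=16] open={R2}
Step 4: reserve R3 A 4 -> on_hand[A=52 B=41 C=23] avail[A=48 B=41 C=16] open={R2,R3}
Step 5: commit R3 -> on_hand[A=48 B=41 C=23] avail[A=48 B=41 C=16] open={R2}
Step 6: cancel R2 -> on_hand[A=48 B=41 C=23] avail[A=48 B=41 C=23] open={}
Step 7: reserve R4 B 8 -> on_hand[A=48 B=41 C=23] avail[A=48 B=33 C=23] open={R4}
Step 8: commit R4 -> on_hand[A=48 B=33 C=23] avail[A=48 B=33 C=23] open={}
Step 9: reserve R5 B 9 -> on_hand[A=48 B=33 C=23] avail[A=48 B=24 C=23] open={R5}
Step 10: commit R5 -> on_hand[A=48 B=24 C=23] avail[A=48 B=24 C=23] open={}
Step 11: reserve R6 C 5 -> on_hand[A=48 B=24 C=23] avail[A=48 B=24 C=18] open={R6}
Step 12: reserve R7 B 8 -> on_hand[A=48 B=24 C=23] avail[A=48 B=16 C=18] open={R6,R7}
Step 13: cancel R7 -> on_hand[A=48 B=24 C=23] avail[A=48 B=24 C=18] open={R6}
Step 14: cancel R6 -> on_hand[A=48 B=24 C=23] avail[A=48 B=24 C=23] open={}
Step 15: reserve R8 A 9 -> on_hand[A=48 B=24 C=23] avail[A=39 B=24 C=23] open={R8}
Step 16: reserve R9 B 1 -> on_hand[A=48 B=24 C=23] avail[A=39 B=23 C=23] open={R8,R9}
Step 17: cancel R8 -> on_hand[A=48 B=24 C=23] avail[A=48 B=23 C=23] open={R9}
Step 18: reserve R10 B 3 -> on_hand[A=48 B=24 C=23] avail[A=48 B=20 C=23] open={R10,R9}
Step 19: reserve R11 C 4 -> on_hand[A=48 B=24 C=23] avail[A=48 B=20 C=19] open={R10,R11,R9}
Step 20: commit R10 -> on_hand[A=48 B=21 C=23] avail[A=48 B=20 C=19] open={R11,R9}
Final available[B] = 20

Answer: 20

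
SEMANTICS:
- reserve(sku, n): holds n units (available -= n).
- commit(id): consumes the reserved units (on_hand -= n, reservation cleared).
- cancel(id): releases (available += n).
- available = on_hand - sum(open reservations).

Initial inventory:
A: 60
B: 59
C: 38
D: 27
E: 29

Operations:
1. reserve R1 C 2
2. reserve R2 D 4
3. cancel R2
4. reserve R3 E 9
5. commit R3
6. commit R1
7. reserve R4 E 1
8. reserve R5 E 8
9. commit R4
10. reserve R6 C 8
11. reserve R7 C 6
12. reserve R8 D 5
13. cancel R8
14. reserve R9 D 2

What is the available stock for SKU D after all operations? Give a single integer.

Step 1: reserve R1 C 2 -> on_hand[A=60 B=59 C=38 D=27 E=29] avail[A=60 B=59 C=36 D=27 E=29] open={R1}
Step 2: reserve R2 D 4 -> on_hand[A=60 B=59 C=38 D=27 E=29] avail[A=60 B=59 C=36 D=23 E=29] open={R1,R2}
Step 3: cancel R2 -> on_hand[A=60 B=59 C=38 D=27 E=29] avail[A=60 B=59 C=36 D=27 E=29] open={R1}
Step 4: reserve R3 E 9 -> on_hand[A=60 B=59 C=38 D=27 E=29] avail[A=60 B=59 C=36 D=27 E=20] open={R1,R3}
Step 5: commit R3 -> on_hand[A=60 B=59 C=38 D=27 E=20] avail[A=60 B=59 C=36 D=27 E=20] open={R1}
Step 6: commit R1 -> on_hand[A=60 B=59 C=36 D=27 E=20] avail[A=60 B=59 C=36 D=27 E=20] open={}
Step 7: reserve R4 E 1 -> on_hand[A=60 B=59 C=36 D=27 E=20] avail[A=60 B=59 C=36 D=27 E=19] open={R4}
Step 8: reserve R5 E 8 -> on_hand[A=60 B=59 C=36 D=27 E=20] avail[A=60 B=59 C=36 D=27 E=11] open={R4,R5}
Step 9: commit R4 -> on_hand[A=60 B=59 C=36 D=27 E=19] avail[A=60 B=59 C=36 D=27 E=11] open={R5}
Step 10: reserve R6 C 8 -> on_hand[A=60 B=59 C=36 D=27 E=19] avail[A=60 B=59 C=28 D=27 E=11] open={R5,R6}
Step 11: reserve R7 C 6 -> on_hand[A=60 B=59 C=36 D=27 E=19] avail[A=60 B=59 C=22 D=27 E=11] open={R5,R6,R7}
Step 12: reserve R8 D 5 -> on_hand[A=60 B=59 C=36 D=27 E=19] avail[A=60 B=59 C=22 D=22 E=11] open={R5,R6,R7,R8}
Step 13: cancel R8 -> on_hand[A=60 B=59 C=36 D=27 E=19] avail[A=60 B=59 C=22 D=27 E=11] open={R5,R6,R7}
Step 14: reserve R9 D 2 -> on_hand[A=60 B=59 C=36 D=27 E=19] avail[A=60 B=59 C=22 D=25 E=11] open={R5,R6,R7,R9}
Final available[D] = 25

Answer: 25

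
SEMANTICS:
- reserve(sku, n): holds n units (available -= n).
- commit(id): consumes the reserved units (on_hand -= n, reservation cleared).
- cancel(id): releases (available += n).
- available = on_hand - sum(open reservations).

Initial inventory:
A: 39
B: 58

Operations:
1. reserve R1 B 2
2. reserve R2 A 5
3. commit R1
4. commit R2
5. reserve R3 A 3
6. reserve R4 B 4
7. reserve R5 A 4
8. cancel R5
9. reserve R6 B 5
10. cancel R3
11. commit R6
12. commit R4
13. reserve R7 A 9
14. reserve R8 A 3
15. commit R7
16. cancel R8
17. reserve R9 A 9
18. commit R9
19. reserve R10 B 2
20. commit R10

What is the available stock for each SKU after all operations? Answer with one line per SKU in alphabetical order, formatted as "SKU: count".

Answer: A: 16
B: 45

Derivation:
Step 1: reserve R1 B 2 -> on_hand[A=39 B=58] avail[A=39 B=56] open={R1}
Step 2: reserve R2 A 5 -> on_hand[A=39 B=58] avail[A=34 B=56] open={R1,R2}
Step 3: commit R1 -> on_hand[A=39 B=56] avail[A=34 B=56] open={R2}
Step 4: commit R2 -> on_hand[A=34 B=56] avail[A=34 B=56] open={}
Step 5: reserve R3 A 3 -> on_hand[A=34 B=56] avail[A=31 B=56] open={R3}
Step 6: reserve R4 B 4 -> on_hand[A=34 B=56] avail[A=31 B=52] open={R3,R4}
Step 7: reserve R5 A 4 -> on_hand[A=34 B=56] avail[A=27 B=52] open={R3,R4,R5}
Step 8: cancel R5 -> on_hand[A=34 B=56] avail[A=31 B=52] open={R3,R4}
Step 9: reserve R6 B 5 -> on_hand[A=34 B=56] avail[A=31 B=47] open={R3,R4,R6}
Step 10: cancel R3 -> on_hand[A=34 B=56] avail[A=34 B=47] open={R4,R6}
Step 11: commit R6 -> on_hand[A=34 B=51] avail[A=34 B=47] open={R4}
Step 12: commit R4 -> on_hand[A=34 B=47] avail[A=34 B=47] open={}
Step 13: reserve R7 A 9 -> on_hand[A=34 B=47] avail[A=25 B=47] open={R7}
Step 14: reserve R8 A 3 -> on_hand[A=34 B=47] avail[A=22 B=47] open={R7,R8}
Step 15: commit R7 -> on_hand[A=25 B=47] avail[A=22 B=47] open={R8}
Step 16: cancel R8 -> on_hand[A=25 B=47] avail[A=25 B=47] open={}
Step 17: reserve R9 A 9 -> on_hand[A=25 B=47] avail[A=16 B=47] open={R9}
Step 18: commit R9 -> on_hand[A=16 B=47] avail[A=16 B=47] open={}
Step 19: reserve R10 B 2 -> on_hand[A=16 B=47] avail[A=16 B=45] open={R10}
Step 20: commit R10 -> on_hand[A=16 B=45] avail[A=16 B=45] open={}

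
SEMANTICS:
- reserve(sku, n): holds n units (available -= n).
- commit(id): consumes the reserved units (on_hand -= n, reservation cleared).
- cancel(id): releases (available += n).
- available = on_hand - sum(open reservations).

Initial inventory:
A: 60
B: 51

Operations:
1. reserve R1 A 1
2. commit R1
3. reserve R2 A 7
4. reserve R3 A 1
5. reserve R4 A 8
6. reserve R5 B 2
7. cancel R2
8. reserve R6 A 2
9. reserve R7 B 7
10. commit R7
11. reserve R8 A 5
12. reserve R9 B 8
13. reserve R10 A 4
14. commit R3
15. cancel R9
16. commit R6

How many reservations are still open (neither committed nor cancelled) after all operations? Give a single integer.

Step 1: reserve R1 A 1 -> on_hand[A=60 B=51] avail[A=59 B=51] open={R1}
Step 2: commit R1 -> on_hand[A=59 B=51] avail[A=59 B=51] open={}
Step 3: reserve R2 A 7 -> on_hand[A=59 B=51] avail[A=52 B=51] open={R2}
Step 4: reserve R3 A 1 -> on_hand[A=59 B=51] avail[A=51 B=51] open={R2,R3}
Step 5: reserve R4 A 8 -> on_hand[A=59 B=51] avail[A=43 B=51] open={R2,R3,R4}
Step 6: reserve R5 B 2 -> on_hand[A=59 B=51] avail[A=43 B=49] open={R2,R3,R4,R5}
Step 7: cancel R2 -> on_hand[A=59 B=51] avail[A=50 B=49] open={R3,R4,R5}
Step 8: reserve R6 A 2 -> on_hand[A=59 B=51] avail[A=48 B=49] open={R3,R4,R5,R6}
Step 9: reserve R7 B 7 -> on_hand[A=59 B=51] avail[A=48 B=42] open={R3,R4,R5,R6,R7}
Step 10: commit R7 -> on_hand[A=59 B=44] avail[A=48 B=42] open={R3,R4,R5,R6}
Step 11: reserve R8 A 5 -> on_hand[A=59 B=44] avail[A=43 B=42] open={R3,R4,R5,R6,R8}
Step 12: reserve R9 B 8 -> on_hand[A=59 B=44] avail[A=43 B=34] open={R3,R4,R5,R6,R8,R9}
Step 13: reserve R10 A 4 -> on_hand[A=59 B=44] avail[A=39 B=34] open={R10,R3,R4,R5,R6,R8,R9}
Step 14: commit R3 -> on_hand[A=58 B=44] avail[A=39 B=34] open={R10,R4,R5,R6,R8,R9}
Step 15: cancel R9 -> on_hand[A=58 B=44] avail[A=39 B=42] open={R10,R4,R5,R6,R8}
Step 16: commit R6 -> on_hand[A=56 B=44] avail[A=39 B=42] open={R10,R4,R5,R8}
Open reservations: ['R10', 'R4', 'R5', 'R8'] -> 4

Answer: 4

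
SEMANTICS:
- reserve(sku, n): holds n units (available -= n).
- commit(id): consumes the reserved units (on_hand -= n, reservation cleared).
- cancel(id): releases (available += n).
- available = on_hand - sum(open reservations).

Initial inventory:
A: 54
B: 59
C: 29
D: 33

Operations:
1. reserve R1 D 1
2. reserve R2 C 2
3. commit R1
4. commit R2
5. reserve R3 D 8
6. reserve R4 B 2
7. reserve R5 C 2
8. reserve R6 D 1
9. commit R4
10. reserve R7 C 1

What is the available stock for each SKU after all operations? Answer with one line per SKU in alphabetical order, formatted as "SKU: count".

Answer: A: 54
B: 57
C: 24
D: 23

Derivation:
Step 1: reserve R1 D 1 -> on_hand[A=54 B=59 C=29 D=33] avail[A=54 B=59 C=29 D=32] open={R1}
Step 2: reserve R2 C 2 -> on_hand[A=54 B=59 C=29 D=33] avail[A=54 B=59 C=27 D=32] open={R1,R2}
Step 3: commit R1 -> on_hand[A=54 B=59 C=29 D=32] avail[A=54 B=59 C=27 D=32] open={R2}
Step 4: commit R2 -> on_hand[A=54 B=59 C=27 D=32] avail[A=54 B=59 C=27 D=32] open={}
Step 5: reserve R3 D 8 -> on_hand[A=54 B=59 C=27 D=32] avail[A=54 B=59 C=27 D=24] open={R3}
Step 6: reserve R4 B 2 -> on_hand[A=54 B=59 C=27 D=32] avail[A=54 B=57 C=27 D=24] open={R3,R4}
Step 7: reserve R5 C 2 -> on_hand[A=54 B=59 C=27 D=32] avail[A=54 B=57 C=25 D=24] open={R3,R4,R5}
Step 8: reserve R6 D 1 -> on_hand[A=54 B=59 C=27 D=32] avail[A=54 B=57 C=25 D=23] open={R3,R4,R5,R6}
Step 9: commit R4 -> on_hand[A=54 B=57 C=27 D=32] avail[A=54 B=57 C=25 D=23] open={R3,R5,R6}
Step 10: reserve R7 C 1 -> on_hand[A=54 B=57 C=27 D=32] avail[A=54 B=57 C=24 D=23] open={R3,R5,R6,R7}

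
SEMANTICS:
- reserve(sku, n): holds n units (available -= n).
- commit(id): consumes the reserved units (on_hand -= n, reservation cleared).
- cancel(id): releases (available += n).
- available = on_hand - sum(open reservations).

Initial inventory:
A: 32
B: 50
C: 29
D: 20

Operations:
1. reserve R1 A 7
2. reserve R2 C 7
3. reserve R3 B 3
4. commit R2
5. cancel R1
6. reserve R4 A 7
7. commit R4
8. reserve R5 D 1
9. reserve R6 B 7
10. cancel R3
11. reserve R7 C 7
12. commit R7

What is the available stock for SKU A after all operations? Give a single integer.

Answer: 25

Derivation:
Step 1: reserve R1 A 7 -> on_hand[A=32 B=50 C=29 D=20] avail[A=25 B=50 C=29 D=20] open={R1}
Step 2: reserve R2 C 7 -> on_hand[A=32 B=50 C=29 D=20] avail[A=25 B=50 C=22 D=20] open={R1,R2}
Step 3: reserve R3 B 3 -> on_hand[A=32 B=50 C=29 D=20] avail[A=25 B=47 C=22 D=20] open={R1,R2,R3}
Step 4: commit R2 -> on_hand[A=32 B=50 C=22 D=20] avail[A=25 B=47 C=22 D=20] open={R1,R3}
Step 5: cancel R1 -> on_hand[A=32 B=50 C=22 D=20] avail[A=32 B=47 C=22 D=20] open={R3}
Step 6: reserve R4 A 7 -> on_hand[A=32 B=50 C=22 D=20] avail[A=25 B=47 C=22 D=20] open={R3,R4}
Step 7: commit R4 -> on_hand[A=25 B=50 C=22 D=20] avail[A=25 B=47 C=22 D=20] open={R3}
Step 8: reserve R5 D 1 -> on_hand[A=25 B=50 C=22 D=20] avail[A=25 B=47 C=22 D=19] open={R3,R5}
Step 9: reserve R6 B 7 -> on_hand[A=25 B=50 C=22 D=20] avail[A=25 B=40 C=22 D=19] open={R3,R5,R6}
Step 10: cancel R3 -> on_hand[A=25 B=50 C=22 D=20] avail[A=25 B=43 C=22 D=19] open={R5,R6}
Step 11: reserve R7 C 7 -> on_hand[A=25 B=50 C=22 D=20] avail[A=25 B=43 C=15 D=19] open={R5,R6,R7}
Step 12: commit R7 -> on_hand[A=25 B=50 C=15 D=20] avail[A=25 B=43 C=15 D=19] open={R5,R6}
Final available[A] = 25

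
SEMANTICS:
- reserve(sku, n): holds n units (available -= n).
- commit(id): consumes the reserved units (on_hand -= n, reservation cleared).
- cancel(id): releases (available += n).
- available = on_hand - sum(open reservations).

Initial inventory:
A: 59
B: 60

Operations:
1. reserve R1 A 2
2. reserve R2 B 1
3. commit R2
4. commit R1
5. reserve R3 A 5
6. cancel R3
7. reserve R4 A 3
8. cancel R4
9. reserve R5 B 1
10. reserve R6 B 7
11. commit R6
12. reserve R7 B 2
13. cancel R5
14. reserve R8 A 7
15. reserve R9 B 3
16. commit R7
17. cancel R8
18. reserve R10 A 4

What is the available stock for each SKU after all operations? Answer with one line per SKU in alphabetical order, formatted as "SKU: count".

Step 1: reserve R1 A 2 -> on_hand[A=59 B=60] avail[A=57 B=60] open={R1}
Step 2: reserve R2 B 1 -> on_hand[A=59 B=60] avail[A=57 B=59] open={R1,R2}
Step 3: commit R2 -> on_hand[A=59 B=59] avail[A=57 B=59] open={R1}
Step 4: commit R1 -> on_hand[A=57 B=59] avail[A=57 B=59] open={}
Step 5: reserve R3 A 5 -> on_hand[A=57 B=59] avail[A=52 B=59] open={R3}
Step 6: cancel R3 -> on_hand[A=57 B=59] avail[A=57 B=59] open={}
Step 7: reserve R4 A 3 -> on_hand[A=57 B=59] avail[A=54 B=59] open={R4}
Step 8: cancel R4 -> on_hand[A=57 B=59] avail[A=57 B=59] open={}
Step 9: reserve R5 B 1 -> on_hand[A=57 B=59] avail[A=57 B=58] open={R5}
Step 10: reserve R6 B 7 -> on_hand[A=57 B=59] avail[A=57 B=51] open={R5,R6}
Step 11: commit R6 -> on_hand[A=57 B=52] avail[A=57 B=51] open={R5}
Step 12: reserve R7 B 2 -> on_hand[A=57 B=52] avail[A=57 B=49] open={R5,R7}
Step 13: cancel R5 -> on_hand[A=57 B=52] avail[A=57 B=50] open={R7}
Step 14: reserve R8 A 7 -> on_hand[A=57 B=52] avail[A=50 B=50] open={R7,R8}
Step 15: reserve R9 B 3 -> on_hand[A=57 B=52] avail[A=50 B=47] open={R7,R8,R9}
Step 16: commit R7 -> on_hand[A=57 B=50] avail[A=50 B=47] open={R8,R9}
Step 17: cancel R8 -> on_hand[A=57 B=50] avail[A=57 B=47] open={R9}
Step 18: reserve R10 A 4 -> on_hand[A=57 B=50] avail[A=53 B=47] open={R10,R9}

Answer: A: 53
B: 47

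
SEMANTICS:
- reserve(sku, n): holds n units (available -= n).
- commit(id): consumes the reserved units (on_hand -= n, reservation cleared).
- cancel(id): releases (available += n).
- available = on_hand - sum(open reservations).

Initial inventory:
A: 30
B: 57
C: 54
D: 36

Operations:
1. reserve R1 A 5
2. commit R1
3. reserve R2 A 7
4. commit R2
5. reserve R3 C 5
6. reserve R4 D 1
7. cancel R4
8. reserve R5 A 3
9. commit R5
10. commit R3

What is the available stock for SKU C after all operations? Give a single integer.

Step 1: reserve R1 A 5 -> on_hand[A=30 B=57 C=54 D=36] avail[A=25 B=57 C=54 D=36] open={R1}
Step 2: commit R1 -> on_hand[A=25 B=57 C=54 D=36] avail[A=25 B=57 C=54 D=36] open={}
Step 3: reserve R2 A 7 -> on_hand[A=25 B=57 C=54 D=36] avail[A=18 B=57 C=54 D=36] open={R2}
Step 4: commit R2 -> on_hand[A=18 B=57 C=54 D=36] avail[A=18 B=57 C=54 D=36] open={}
Step 5: reserve R3 C 5 -> on_hand[A=18 B=57 C=54 D=36] avail[A=18 B=57 C=49 D=36] open={R3}
Step 6: reserve R4 D 1 -> on_hand[A=18 B=57 C=54 D=36] avail[A=18 B=57 C=49 D=35] open={R3,R4}
Step 7: cancel R4 -> on_hand[A=18 B=57 C=54 D=36] avail[A=18 B=57 C=49 D=36] open={R3}
Step 8: reserve R5 A 3 -> on_hand[A=18 B=57 C=54 D=36] avail[A=15 B=57 C=49 D=36] open={R3,R5}
Step 9: commit R5 -> on_hand[A=15 B=57 C=54 D=36] avail[A=15 B=57 C=49 D=36] open={R3}
Step 10: commit R3 -> on_hand[A=15 B=57 C=49 D=36] avail[A=15 B=57 C=49 D=36] open={}
Final available[C] = 49

Answer: 49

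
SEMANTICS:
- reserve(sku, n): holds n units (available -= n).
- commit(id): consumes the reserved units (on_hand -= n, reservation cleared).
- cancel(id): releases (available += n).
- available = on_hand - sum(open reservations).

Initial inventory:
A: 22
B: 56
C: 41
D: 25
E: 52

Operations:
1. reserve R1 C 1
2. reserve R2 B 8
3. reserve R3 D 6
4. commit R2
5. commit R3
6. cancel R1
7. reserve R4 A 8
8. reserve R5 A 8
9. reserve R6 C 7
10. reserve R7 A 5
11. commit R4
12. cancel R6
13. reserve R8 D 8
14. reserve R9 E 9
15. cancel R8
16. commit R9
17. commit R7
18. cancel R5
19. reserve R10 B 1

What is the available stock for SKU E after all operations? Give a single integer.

Step 1: reserve R1 C 1 -> on_hand[A=22 B=56 C=41 D=25 E=52] avail[A=22 B=56 C=40 D=25 E=52] open={R1}
Step 2: reserve R2 B 8 -> on_hand[A=22 B=56 C=41 D=25 E=52] avail[A=22 B=48 C=40 D=25 E=52] open={R1,R2}
Step 3: reserve R3 D 6 -> on_hand[A=22 B=56 C=41 D=25 E=52] avail[A=22 B=48 C=40 D=19 E=52] open={R1,R2,R3}
Step 4: commit R2 -> on_hand[A=22 B=48 C=41 D=25 E=52] avail[A=22 B=48 C=40 D=19 E=52] open={R1,R3}
Step 5: commit R3 -> on_hand[A=22 B=48 C=41 D=19 E=52] avail[A=22 B=48 C=40 D=19 E=52] open={R1}
Step 6: cancel R1 -> on_hand[A=22 B=48 C=41 D=19 E=52] avail[A=22 B=48 C=41 D=19 E=52] open={}
Step 7: reserve R4 A 8 -> on_hand[A=22 B=48 C=41 D=19 E=52] avail[A=14 B=48 C=41 D=19 E=52] open={R4}
Step 8: reserve R5 A 8 -> on_hand[A=22 B=48 C=41 D=19 E=52] avail[A=6 B=48 C=41 D=19 E=52] open={R4,R5}
Step 9: reserve R6 C 7 -> on_hand[A=22 B=48 C=41 D=19 E=52] avail[A=6 B=48 C=34 D=19 E=52] open={R4,R5,R6}
Step 10: reserve R7 A 5 -> on_hand[A=22 B=48 C=41 D=19 E=52] avail[A=1 B=48 C=34 D=19 E=52] open={R4,R5,R6,R7}
Step 11: commit R4 -> on_hand[A=14 B=48 C=41 D=19 E=52] avail[A=1 B=48 C=34 D=19 E=52] open={R5,R6,R7}
Step 12: cancel R6 -> on_hand[A=14 B=48 C=41 D=19 E=52] avail[A=1 B=48 C=41 D=19 E=52] open={R5,R7}
Step 13: reserve R8 D 8 -> on_hand[A=14 B=48 C=41 D=19 E=52] avail[A=1 B=48 C=41 D=11 E=52] open={R5,R7,R8}
Step 14: reserve R9 E 9 -> on_hand[A=14 B=48 C=41 D=19 E=52] avail[A=1 B=48 C=41 D=11 E=43] open={R5,R7,R8,R9}
Step 15: cancel R8 -> on_hand[A=14 B=48 C=41 D=19 E=52] avail[A=1 B=48 C=41 D=19 E=43] open={R5,R7,R9}
Step 16: commit R9 -> on_hand[A=14 B=48 C=41 D=19 E=43] avail[A=1 B=48 C=41 D=19 E=43] open={R5,R7}
Step 17: commit R7 -> on_hand[A=9 B=48 C=41 D=19 E=43] avail[A=1 B=48 C=41 D=19 E=43] open={R5}
Step 18: cancel R5 -> on_hand[A=9 B=48 C=41 D=19 E=43] avail[A=9 B=48 C=41 D=19 E=43] open={}
Step 19: reserve R10 B 1 -> on_hand[A=9 B=48 C=41 D=19 E=43] avail[A=9 B=47 C=41 D=19 E=43] open={R10}
Final available[E] = 43

Answer: 43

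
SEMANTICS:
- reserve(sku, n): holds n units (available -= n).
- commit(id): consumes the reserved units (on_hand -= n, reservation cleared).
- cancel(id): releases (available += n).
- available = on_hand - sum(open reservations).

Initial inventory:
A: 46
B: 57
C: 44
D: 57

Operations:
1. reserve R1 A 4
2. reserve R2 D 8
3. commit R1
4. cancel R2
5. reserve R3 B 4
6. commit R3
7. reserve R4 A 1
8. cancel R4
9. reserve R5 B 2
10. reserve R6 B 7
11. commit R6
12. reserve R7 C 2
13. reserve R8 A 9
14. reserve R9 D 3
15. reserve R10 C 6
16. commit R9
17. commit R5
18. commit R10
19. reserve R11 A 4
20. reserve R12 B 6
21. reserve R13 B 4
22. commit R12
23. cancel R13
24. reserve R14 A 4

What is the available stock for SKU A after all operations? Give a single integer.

Step 1: reserve R1 A 4 -> on_hand[A=46 B=57 C=44 D=57] avail[A=42 B=57 C=44 D=57] open={R1}
Step 2: reserve R2 D 8 -> on_hand[A=46 B=57 C=44 D=57] avail[A=42 B=57 C=44 D=49] open={R1,R2}
Step 3: commit R1 -> on_hand[A=42 B=57 C=44 D=57] avail[A=42 B=57 C=44 D=49] open={R2}
Step 4: cancel R2 -> on_hand[A=42 B=57 C=44 D=57] avail[A=42 B=57 C=44 D=57] open={}
Step 5: reserve R3 B 4 -> on_hand[A=42 B=57 C=44 D=57] avail[A=42 B=53 C=44 D=57] open={R3}
Step 6: commit R3 -> on_hand[A=42 B=53 C=44 D=57] avail[A=42 B=53 C=44 D=57] open={}
Step 7: reserve R4 A 1 -> on_hand[A=42 B=53 C=44 D=57] avail[A=41 B=53 C=44 D=57] open={R4}
Step 8: cancel R4 -> on_hand[A=42 B=53 C=44 D=57] avail[A=42 B=53 C=44 D=57] open={}
Step 9: reserve R5 B 2 -> on_hand[A=42 B=53 C=44 D=57] avail[A=42 B=51 C=44 D=57] open={R5}
Step 10: reserve R6 B 7 -> on_hand[A=42 B=53 C=44 D=57] avail[A=42 B=44 C=44 D=57] open={R5,R6}
Step 11: commit R6 -> on_hand[A=42 B=46 C=44 D=57] avail[A=42 B=44 C=44 D=57] open={R5}
Step 12: reserve R7 C 2 -> on_hand[A=42 B=46 C=44 D=57] avail[A=42 B=44 C=42 D=57] open={R5,R7}
Step 13: reserve R8 A 9 -> on_hand[A=42 B=46 C=44 D=57] avail[A=33 B=44 C=42 D=57] open={R5,R7,R8}
Step 14: reserve R9 D 3 -> on_hand[A=42 B=46 C=44 D=57] avail[A=33 B=44 C=42 D=54] open={R5,R7,R8,R9}
Step 15: reserve R10 C 6 -> on_hand[A=42 B=46 C=44 D=57] avail[A=33 B=44 C=36 D=54] open={R10,R5,R7,R8,R9}
Step 16: commit R9 -> on_hand[A=42 B=46 C=44 D=54] avail[A=33 B=44 C=36 D=54] open={R10,R5,R7,R8}
Step 17: commit R5 -> on_hand[A=42 B=44 C=44 D=54] avail[A=33 B=44 C=36 D=54] open={R10,R7,R8}
Step 18: commit R10 -> on_hand[A=42 B=44 C=38 D=54] avail[A=33 B=44 C=36 D=54] open={R7,R8}
Step 19: reserve R11 A 4 -> on_hand[A=42 B=44 C=38 D=54] avail[A=29 B=44 C=36 D=54] open={R11,R7,R8}
Step 20: reserve R12 B 6 -> on_hand[A=42 B=44 C=38 D=54] avail[A=29 B=38 C=36 D=54] open={R11,R12,R7,R8}
Step 21: reserve R13 B 4 -> on_hand[A=42 B=44 C=38 D=54] avail[A=29 B=34 C=36 D=54] open={R11,R12,R13,R7,R8}
Step 22: commit R12 -> on_hand[A=42 B=38 C=38 D=54] avail[A=29 B=34 C=36 D=54] open={R11,R13,R7,R8}
Step 23: cancel R13 -> on_hand[A=42 B=38 C=38 D=54] avail[A=29 B=38 C=36 D=54] open={R11,R7,R8}
Step 24: reserve R14 A 4 -> on_hand[A=42 B=38 C=38 D=54] avail[A=25 B=38 C=36 D=54] open={R11,R14,R7,R8}
Final available[A] = 25

Answer: 25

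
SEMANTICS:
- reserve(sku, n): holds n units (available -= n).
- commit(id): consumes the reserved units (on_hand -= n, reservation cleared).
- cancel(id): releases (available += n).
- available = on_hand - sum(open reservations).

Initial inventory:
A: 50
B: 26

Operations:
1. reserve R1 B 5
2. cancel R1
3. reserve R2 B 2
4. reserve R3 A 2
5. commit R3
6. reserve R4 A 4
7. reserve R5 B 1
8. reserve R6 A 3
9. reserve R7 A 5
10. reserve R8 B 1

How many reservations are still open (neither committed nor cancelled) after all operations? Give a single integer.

Answer: 6

Derivation:
Step 1: reserve R1 B 5 -> on_hand[A=50 B=26] avail[A=50 B=21] open={R1}
Step 2: cancel R1 -> on_hand[A=50 B=26] avail[A=50 B=26] open={}
Step 3: reserve R2 B 2 -> on_hand[A=50 B=26] avail[A=50 B=24] open={R2}
Step 4: reserve R3 A 2 -> on_hand[A=50 B=26] avail[A=48 B=24] open={R2,R3}
Step 5: commit R3 -> on_hand[A=48 B=26] avail[A=48 B=24] open={R2}
Step 6: reserve R4 A 4 -> on_hand[A=48 B=26] avail[A=44 B=24] open={R2,R4}
Step 7: reserve R5 B 1 -> on_hand[A=48 B=26] avail[A=44 B=23] open={R2,R4,R5}
Step 8: reserve R6 A 3 -> on_hand[A=48 B=26] avail[A=41 B=23] open={R2,R4,R5,R6}
Step 9: reserve R7 A 5 -> on_hand[A=48 B=26] avail[A=36 B=23] open={R2,R4,R5,R6,R7}
Step 10: reserve R8 B 1 -> on_hand[A=48 B=26] avail[A=36 B=22] open={R2,R4,R5,R6,R7,R8}
Open reservations: ['R2', 'R4', 'R5', 'R6', 'R7', 'R8'] -> 6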